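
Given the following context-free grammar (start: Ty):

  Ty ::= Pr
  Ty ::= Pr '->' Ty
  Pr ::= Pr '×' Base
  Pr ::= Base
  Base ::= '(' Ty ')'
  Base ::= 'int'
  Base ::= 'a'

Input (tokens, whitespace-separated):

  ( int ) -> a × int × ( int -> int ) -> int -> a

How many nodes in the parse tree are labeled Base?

9

[Ty [Pr [Base ( [Ty [Pr [Base int]]] )]] -> [Ty [Pr [Pr [Pr [Base a]] × [Base int]] × [Base ( [Ty [Pr [Base int]] -> [Ty [Pr [Base int]]]] )]] -> [Ty [Pr [Base int]] -> [Ty [Pr [Base a]]]]]]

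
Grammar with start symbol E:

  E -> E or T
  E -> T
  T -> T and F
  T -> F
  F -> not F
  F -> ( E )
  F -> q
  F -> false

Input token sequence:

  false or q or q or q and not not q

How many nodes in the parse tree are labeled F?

[E [E [E [E [T [F false]]] or [T [F q]]] or [T [F q]]] or [T [T [F q]] and [F not [F not [F q]]]]]

7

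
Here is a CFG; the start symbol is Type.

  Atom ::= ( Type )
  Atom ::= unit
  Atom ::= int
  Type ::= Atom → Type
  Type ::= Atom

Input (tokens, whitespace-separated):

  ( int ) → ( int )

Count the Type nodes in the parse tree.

[Type [Atom ( [Type [Atom int]] )] → [Type [Atom ( [Type [Atom int]] )]]]

4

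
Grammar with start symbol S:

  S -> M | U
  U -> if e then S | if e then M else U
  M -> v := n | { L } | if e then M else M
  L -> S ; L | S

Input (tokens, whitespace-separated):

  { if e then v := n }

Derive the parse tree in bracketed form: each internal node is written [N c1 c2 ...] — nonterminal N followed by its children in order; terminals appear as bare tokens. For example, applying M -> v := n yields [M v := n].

[S [M { [L [S [U if e then [S [M v := n]]]]] }]]

S
M
{ L }
{ S }
{ U }
{ if e then S }
{ if e then M }
{ if e then v := n }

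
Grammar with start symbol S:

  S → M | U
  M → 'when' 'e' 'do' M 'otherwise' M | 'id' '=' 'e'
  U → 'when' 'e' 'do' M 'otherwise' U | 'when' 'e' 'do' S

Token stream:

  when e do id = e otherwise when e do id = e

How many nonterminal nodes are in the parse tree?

[S [U when e do [M id = e] otherwise [U when e do [S [M id = e]]]]]

6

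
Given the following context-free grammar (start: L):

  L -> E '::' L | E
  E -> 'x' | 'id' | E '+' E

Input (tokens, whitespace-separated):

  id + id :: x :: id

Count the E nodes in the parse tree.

[L [E [E id] + [E id]] :: [L [E x] :: [L [E id]]]]

5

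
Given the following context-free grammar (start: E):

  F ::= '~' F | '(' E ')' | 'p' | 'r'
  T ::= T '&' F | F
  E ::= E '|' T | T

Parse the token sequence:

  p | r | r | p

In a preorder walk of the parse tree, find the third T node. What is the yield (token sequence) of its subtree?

[E [E [E [E [T [F p]]] | [T [F r]]] | [T [F r]]] | [T [F p]]]

r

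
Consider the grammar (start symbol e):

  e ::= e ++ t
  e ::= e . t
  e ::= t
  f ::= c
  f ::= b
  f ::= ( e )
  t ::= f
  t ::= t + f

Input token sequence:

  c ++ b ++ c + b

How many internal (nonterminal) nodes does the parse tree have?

11

[e [e [e [t [f c]]] ++ [t [f b]]] ++ [t [t [f c]] + [f b]]]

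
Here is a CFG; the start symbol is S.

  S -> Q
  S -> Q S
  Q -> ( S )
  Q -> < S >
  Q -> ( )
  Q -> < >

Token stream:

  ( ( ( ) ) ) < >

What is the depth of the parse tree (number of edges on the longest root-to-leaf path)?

6

[S [Q ( [S [Q ( [S [Q ( )]] )]] )] [S [Q < >]]]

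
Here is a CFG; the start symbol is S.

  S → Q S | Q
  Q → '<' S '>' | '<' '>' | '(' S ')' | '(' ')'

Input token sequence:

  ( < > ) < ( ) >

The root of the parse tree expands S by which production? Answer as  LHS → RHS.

S → Q S

[S [Q ( [S [Q < >]] )] [S [Q < [S [Q ( )]] >]]]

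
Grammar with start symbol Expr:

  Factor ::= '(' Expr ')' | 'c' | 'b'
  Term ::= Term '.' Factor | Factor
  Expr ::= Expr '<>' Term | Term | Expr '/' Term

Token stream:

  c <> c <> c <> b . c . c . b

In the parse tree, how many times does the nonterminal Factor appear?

7

[Expr [Expr [Expr [Expr [Term [Factor c]]] <> [Term [Factor c]]] <> [Term [Factor c]]] <> [Term [Term [Term [Term [Factor b]] . [Factor c]] . [Factor c]] . [Factor b]]]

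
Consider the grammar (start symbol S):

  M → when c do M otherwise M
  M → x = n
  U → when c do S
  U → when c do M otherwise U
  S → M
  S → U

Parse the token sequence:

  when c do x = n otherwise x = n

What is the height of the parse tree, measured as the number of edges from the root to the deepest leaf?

[S [M when c do [M x = n] otherwise [M x = n]]]

3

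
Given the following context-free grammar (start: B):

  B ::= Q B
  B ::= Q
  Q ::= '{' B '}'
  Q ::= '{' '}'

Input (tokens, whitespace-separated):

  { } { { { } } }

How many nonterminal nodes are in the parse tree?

8

[B [Q { }] [B [Q { [B [Q { [B [Q { }]] }]] }]]]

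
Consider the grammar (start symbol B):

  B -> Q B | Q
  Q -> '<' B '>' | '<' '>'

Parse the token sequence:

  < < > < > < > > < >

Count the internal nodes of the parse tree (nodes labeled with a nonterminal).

10

[B [Q < [B [Q < >] [B [Q < >] [B [Q < >]]]] >] [B [Q < >]]]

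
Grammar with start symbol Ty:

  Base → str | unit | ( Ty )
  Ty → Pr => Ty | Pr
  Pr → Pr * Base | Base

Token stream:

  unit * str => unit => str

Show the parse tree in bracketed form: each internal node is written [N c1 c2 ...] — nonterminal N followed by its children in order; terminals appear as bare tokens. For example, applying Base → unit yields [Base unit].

Ty
Pr => Ty
Pr * Base => Ty
Base * Base => Ty
unit * Base => Ty
unit * str => Ty
unit * str => Pr => Ty
unit * str => Base => Ty
unit * str => unit => Ty
unit * str => unit => Pr
unit * str => unit => Base
unit * str => unit => str

[Ty [Pr [Pr [Base unit]] * [Base str]] => [Ty [Pr [Base unit]] => [Ty [Pr [Base str]]]]]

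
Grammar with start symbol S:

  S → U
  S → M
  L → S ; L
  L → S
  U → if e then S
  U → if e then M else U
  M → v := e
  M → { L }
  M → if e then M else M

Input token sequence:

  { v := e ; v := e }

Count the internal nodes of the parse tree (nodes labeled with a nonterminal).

[S [M { [L [S [M v := e]] ; [L [S [M v := e]]]] }]]

8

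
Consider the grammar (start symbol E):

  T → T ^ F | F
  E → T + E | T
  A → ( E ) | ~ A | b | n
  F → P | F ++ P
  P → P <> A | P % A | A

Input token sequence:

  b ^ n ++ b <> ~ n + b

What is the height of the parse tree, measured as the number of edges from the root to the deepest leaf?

[E [T [T [F [P [A b]]]] ^ [F [F [P [A n]]] ++ [P [P [A b]] <> [A ~ [A n]]]]] + [E [T [F [P [A b]]]]]]

6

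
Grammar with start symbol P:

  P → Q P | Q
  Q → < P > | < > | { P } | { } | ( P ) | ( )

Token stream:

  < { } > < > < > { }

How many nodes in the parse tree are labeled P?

5

[P [Q < [P [Q { }]] >] [P [Q < >] [P [Q < >] [P [Q { }]]]]]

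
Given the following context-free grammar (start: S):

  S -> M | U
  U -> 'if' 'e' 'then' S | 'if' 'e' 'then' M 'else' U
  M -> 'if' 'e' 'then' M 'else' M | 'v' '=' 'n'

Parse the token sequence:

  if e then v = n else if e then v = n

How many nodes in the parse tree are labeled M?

2

[S [U if e then [M v = n] else [U if e then [S [M v = n]]]]]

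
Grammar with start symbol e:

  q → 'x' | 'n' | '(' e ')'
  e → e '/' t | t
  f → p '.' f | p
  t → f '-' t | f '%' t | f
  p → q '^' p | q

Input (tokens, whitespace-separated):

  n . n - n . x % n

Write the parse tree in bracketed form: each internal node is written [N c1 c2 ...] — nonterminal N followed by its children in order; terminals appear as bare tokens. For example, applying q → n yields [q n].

e
t
f - t
p . f - t
q . f - t
n . f - t
n . p - t
n . q - t
n . n - t
n . n - f % t
n . n - p . f % t
n . n - q . f % t
n . n - n . f % t
n . n - n . p % t
n . n - n . q % t
n . n - n . x % t
n . n - n . x % f
n . n - n . x % p
n . n - n . x % q
n . n - n . x % n

[e [t [f [p [q n]] . [f [p [q n]]]] - [t [f [p [q n]] . [f [p [q x]]]] % [t [f [p [q n]]]]]]]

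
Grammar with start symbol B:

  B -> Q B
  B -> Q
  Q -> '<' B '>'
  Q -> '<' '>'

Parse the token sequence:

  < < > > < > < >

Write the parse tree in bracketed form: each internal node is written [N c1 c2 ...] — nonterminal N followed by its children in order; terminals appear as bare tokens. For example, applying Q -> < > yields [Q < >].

B
Q B
< B > B
< Q > B
< < > > B
< < > > Q B
< < > > < > B
< < > > < > Q
< < > > < > < >

[B [Q < [B [Q < >]] >] [B [Q < >] [B [Q < >]]]]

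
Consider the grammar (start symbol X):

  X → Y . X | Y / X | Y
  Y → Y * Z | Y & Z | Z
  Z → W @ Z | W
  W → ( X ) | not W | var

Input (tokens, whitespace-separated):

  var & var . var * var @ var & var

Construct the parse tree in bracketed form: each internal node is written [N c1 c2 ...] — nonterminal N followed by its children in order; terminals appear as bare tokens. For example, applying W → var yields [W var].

[X [Y [Y [Z [W var]]] & [Z [W var]]] . [X [Y [Y [Y [Z [W var]]] * [Z [W var] @ [Z [W var]]]] & [Z [W var]]]]]

X
Y . X
Y & Z . X
Z & Z . X
W & Z . X
var & Z . X
var & W . X
var & var . X
var & var . Y
var & var . Y & Z
var & var . Y * Z & Z
var & var . Z * Z & Z
var & var . W * Z & Z
var & var . var * Z & Z
var & var . var * W @ Z & Z
var & var . var * var @ Z & Z
var & var . var * var @ W & Z
var & var . var * var @ var & Z
var & var . var * var @ var & W
var & var . var * var @ var & var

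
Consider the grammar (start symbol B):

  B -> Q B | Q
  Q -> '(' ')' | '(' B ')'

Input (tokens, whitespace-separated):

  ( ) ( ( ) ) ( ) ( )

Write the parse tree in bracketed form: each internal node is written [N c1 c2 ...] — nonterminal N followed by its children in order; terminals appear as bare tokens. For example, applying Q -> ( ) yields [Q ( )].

B
Q B
( ) B
( ) Q B
( ) ( B ) B
( ) ( Q ) B
( ) ( ( ) ) B
( ) ( ( ) ) Q B
( ) ( ( ) ) ( ) B
( ) ( ( ) ) ( ) Q
( ) ( ( ) ) ( ) ( )

[B [Q ( )] [B [Q ( [B [Q ( )]] )] [B [Q ( )] [B [Q ( )]]]]]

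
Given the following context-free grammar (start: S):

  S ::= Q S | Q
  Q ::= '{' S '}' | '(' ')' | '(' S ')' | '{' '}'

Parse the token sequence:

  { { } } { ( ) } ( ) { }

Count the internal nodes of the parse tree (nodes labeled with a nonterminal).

12

[S [Q { [S [Q { }]] }] [S [Q { [S [Q ( )]] }] [S [Q ( )] [S [Q { }]]]]]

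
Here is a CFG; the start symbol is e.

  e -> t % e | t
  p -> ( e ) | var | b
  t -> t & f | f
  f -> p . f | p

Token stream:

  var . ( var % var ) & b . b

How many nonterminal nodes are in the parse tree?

[e [t [t [f [p var] . [f [p ( [e [t [f [p var]]] % [e [t [f [p var]]]]] )]]]] & [f [p b] . [f [p b]]]]]

19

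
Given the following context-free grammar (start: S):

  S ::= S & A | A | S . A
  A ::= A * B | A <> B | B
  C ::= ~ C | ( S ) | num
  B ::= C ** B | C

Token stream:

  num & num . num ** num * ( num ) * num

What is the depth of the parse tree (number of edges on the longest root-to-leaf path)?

9

[S [S [S [A [B [C num]]]] & [A [B [C num]]]] . [A [A [A [B [C num] ** [B [C num]]]] * [B [C ( [S [A [B [C num]]]] )]]] * [B [C num]]]]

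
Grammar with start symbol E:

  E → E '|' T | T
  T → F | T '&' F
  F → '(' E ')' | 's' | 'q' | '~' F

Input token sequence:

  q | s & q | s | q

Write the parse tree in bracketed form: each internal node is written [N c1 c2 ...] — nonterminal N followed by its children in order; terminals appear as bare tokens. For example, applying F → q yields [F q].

[E [E [E [E [T [F q]]] | [T [T [F s]] & [F q]]] | [T [F s]]] | [T [F q]]]

E
E | T
E | T | T
E | T | T | T
T | T | T | T
F | T | T | T
q | T | T | T
q | T & F | T | T
q | F & F | T | T
q | s & F | T | T
q | s & q | T | T
q | s & q | F | T
q | s & q | s | T
q | s & q | s | F
q | s & q | s | q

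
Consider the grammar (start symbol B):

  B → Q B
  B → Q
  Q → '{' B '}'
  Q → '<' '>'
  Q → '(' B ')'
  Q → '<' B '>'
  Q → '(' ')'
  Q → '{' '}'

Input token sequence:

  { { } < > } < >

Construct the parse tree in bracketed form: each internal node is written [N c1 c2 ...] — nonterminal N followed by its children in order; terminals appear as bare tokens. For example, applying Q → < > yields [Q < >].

B
Q B
{ B } B
{ Q B } B
{ { } B } B
{ { } Q } B
{ { } < > } B
{ { } < > } Q
{ { } < > } < >

[B [Q { [B [Q { }] [B [Q < >]]] }] [B [Q < >]]]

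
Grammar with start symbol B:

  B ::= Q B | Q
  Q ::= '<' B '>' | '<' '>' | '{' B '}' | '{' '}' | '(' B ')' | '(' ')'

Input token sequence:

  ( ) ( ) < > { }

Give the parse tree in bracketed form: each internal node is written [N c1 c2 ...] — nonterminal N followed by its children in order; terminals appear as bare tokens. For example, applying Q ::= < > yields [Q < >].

B
Q B
( ) B
( ) Q B
( ) ( ) B
( ) ( ) Q B
( ) ( ) < > B
( ) ( ) < > Q
( ) ( ) < > { }

[B [Q ( )] [B [Q ( )] [B [Q < >] [B [Q { }]]]]]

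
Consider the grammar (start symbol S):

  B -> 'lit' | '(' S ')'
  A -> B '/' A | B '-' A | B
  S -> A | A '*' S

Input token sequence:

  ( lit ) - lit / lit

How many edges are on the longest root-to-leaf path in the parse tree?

[S [A [B ( [S [A [B lit]]] )] - [A [B lit] / [A [B lit]]]]]

6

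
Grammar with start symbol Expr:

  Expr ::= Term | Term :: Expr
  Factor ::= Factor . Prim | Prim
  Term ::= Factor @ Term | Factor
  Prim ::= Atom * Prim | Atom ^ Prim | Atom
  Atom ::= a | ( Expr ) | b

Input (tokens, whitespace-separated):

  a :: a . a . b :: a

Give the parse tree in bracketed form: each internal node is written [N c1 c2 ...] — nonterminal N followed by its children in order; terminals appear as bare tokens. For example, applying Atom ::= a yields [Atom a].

[Expr [Term [Factor [Prim [Atom a]]]] :: [Expr [Term [Factor [Factor [Factor [Prim [Atom a]]] . [Prim [Atom a]]] . [Prim [Atom b]]]] :: [Expr [Term [Factor [Prim [Atom a]]]]]]]

Expr
Term :: Expr
Factor :: Expr
Prim :: Expr
Atom :: Expr
a :: Expr
a :: Term :: Expr
a :: Factor :: Expr
a :: Factor . Prim :: Expr
a :: Factor . Prim . Prim :: Expr
a :: Prim . Prim . Prim :: Expr
a :: Atom . Prim . Prim :: Expr
a :: a . Prim . Prim :: Expr
a :: a . Atom . Prim :: Expr
a :: a . a . Prim :: Expr
a :: a . a . Atom :: Expr
a :: a . a . b :: Expr
a :: a . a . b :: Term
a :: a . a . b :: Factor
a :: a . a . b :: Prim
a :: a . a . b :: Atom
a :: a . a . b :: a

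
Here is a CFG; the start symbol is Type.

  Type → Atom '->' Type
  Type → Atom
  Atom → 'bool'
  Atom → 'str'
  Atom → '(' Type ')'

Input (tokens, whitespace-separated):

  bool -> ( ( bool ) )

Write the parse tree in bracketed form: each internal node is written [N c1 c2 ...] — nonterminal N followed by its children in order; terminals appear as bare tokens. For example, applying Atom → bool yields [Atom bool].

[Type [Atom bool] -> [Type [Atom ( [Type [Atom ( [Type [Atom bool]] )]] )]]]

Type
Atom -> Type
bool -> Type
bool -> Atom
bool -> ( Type )
bool -> ( Atom )
bool -> ( ( Type ) )
bool -> ( ( Atom ) )
bool -> ( ( bool ) )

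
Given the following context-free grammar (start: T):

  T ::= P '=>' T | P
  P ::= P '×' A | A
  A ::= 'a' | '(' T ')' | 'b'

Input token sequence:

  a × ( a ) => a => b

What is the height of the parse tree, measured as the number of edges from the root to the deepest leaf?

[T [P [P [A a]] × [A ( [T [P [A a]]] )]] => [T [P [A a]] => [T [P [A b]]]]]

6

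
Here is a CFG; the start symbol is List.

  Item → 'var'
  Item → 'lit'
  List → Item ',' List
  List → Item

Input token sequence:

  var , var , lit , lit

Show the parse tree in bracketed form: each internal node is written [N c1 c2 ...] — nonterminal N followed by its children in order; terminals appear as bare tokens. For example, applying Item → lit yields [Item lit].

[List [Item var] , [List [Item var] , [List [Item lit] , [List [Item lit]]]]]

List
Item , List
var , List
var , Item , List
var , var , List
var , var , Item , List
var , var , lit , List
var , var , lit , Item
var , var , lit , lit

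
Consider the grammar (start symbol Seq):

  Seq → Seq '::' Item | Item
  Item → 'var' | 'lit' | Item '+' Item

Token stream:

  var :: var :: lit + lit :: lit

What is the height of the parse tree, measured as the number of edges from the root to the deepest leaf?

5

[Seq [Seq [Seq [Seq [Item var]] :: [Item var]] :: [Item [Item lit] + [Item lit]]] :: [Item lit]]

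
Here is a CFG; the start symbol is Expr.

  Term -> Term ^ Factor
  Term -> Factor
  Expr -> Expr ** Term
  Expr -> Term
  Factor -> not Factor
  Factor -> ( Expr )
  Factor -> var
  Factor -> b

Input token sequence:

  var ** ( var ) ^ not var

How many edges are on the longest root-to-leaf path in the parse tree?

7

[Expr [Expr [Term [Factor var]]] ** [Term [Term [Factor ( [Expr [Term [Factor var]]] )]] ^ [Factor not [Factor var]]]]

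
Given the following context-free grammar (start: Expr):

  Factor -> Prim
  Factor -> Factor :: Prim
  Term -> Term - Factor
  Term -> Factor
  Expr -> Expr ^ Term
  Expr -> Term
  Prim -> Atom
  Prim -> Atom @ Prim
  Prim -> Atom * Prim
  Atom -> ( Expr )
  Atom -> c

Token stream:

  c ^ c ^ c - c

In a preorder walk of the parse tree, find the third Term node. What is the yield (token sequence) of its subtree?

c - c

[Expr [Expr [Expr [Term [Factor [Prim [Atom c]]]]] ^ [Term [Factor [Prim [Atom c]]]]] ^ [Term [Term [Factor [Prim [Atom c]]]] - [Factor [Prim [Atom c]]]]]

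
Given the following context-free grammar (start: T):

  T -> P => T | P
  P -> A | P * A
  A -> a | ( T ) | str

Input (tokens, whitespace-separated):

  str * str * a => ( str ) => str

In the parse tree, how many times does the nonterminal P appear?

[T [P [P [P [A str]] * [A str]] * [A a]] => [T [P [A ( [T [P [A str]]] )]] => [T [P [A str]]]]]

6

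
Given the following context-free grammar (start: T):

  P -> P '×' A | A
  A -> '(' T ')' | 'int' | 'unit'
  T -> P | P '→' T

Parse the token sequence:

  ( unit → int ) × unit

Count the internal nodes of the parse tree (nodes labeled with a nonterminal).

11

[T [P [P [A ( [T [P [A unit]] → [T [P [A int]]]] )]] × [A unit]]]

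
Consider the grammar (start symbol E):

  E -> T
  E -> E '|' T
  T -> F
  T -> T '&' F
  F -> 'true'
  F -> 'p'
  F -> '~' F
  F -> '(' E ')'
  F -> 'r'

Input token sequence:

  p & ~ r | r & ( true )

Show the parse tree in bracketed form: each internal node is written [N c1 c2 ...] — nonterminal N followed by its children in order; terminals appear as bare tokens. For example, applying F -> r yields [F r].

[E [E [T [T [F p]] & [F ~ [F r]]]] | [T [T [F r]] & [F ( [E [T [F true]]] )]]]

E
E | T
T | T
T & F | T
F & F | T
p & F | T
p & ~ F | T
p & ~ r | T
p & ~ r | T & F
p & ~ r | F & F
p & ~ r | r & F
p & ~ r | r & ( E )
p & ~ r | r & ( T )
p & ~ r | r & ( F )
p & ~ r | r & ( true )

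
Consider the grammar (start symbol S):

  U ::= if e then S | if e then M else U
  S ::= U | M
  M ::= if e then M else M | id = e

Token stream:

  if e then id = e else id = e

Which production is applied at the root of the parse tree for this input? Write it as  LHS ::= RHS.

S ::= M

[S [M if e then [M id = e] else [M id = e]]]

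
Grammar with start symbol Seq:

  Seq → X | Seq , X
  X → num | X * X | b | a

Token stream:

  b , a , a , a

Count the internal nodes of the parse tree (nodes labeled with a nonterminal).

[Seq [Seq [Seq [Seq [X b]] , [X a]] , [X a]] , [X a]]

8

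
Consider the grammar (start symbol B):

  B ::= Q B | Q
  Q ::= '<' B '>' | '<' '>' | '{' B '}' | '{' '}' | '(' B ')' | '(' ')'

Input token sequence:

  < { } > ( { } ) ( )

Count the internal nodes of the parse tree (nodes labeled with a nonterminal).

[B [Q < [B [Q { }]] >] [B [Q ( [B [Q { }]] )] [B [Q ( )]]]]

10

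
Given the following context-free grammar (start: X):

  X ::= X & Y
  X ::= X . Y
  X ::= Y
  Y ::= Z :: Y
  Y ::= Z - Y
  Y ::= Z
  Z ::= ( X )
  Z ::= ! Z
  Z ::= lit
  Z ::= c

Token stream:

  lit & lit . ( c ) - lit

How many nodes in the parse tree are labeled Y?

5

[X [X [X [Y [Z lit]]] & [Y [Z lit]]] . [Y [Z ( [X [Y [Z c]]] )] - [Y [Z lit]]]]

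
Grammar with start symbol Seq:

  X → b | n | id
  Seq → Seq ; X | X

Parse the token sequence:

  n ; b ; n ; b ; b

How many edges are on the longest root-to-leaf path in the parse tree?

[Seq [Seq [Seq [Seq [Seq [X n]] ; [X b]] ; [X n]] ; [X b]] ; [X b]]

6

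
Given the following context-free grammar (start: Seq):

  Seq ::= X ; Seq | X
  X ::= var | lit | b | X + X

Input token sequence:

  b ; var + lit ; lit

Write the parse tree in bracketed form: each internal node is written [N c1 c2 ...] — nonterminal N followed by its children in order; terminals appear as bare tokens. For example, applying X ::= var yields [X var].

[Seq [X b] ; [Seq [X [X var] + [X lit]] ; [Seq [X lit]]]]

Seq
X ; Seq
b ; Seq
b ; X ; Seq
b ; X + X ; Seq
b ; var + X ; Seq
b ; var + lit ; Seq
b ; var + lit ; X
b ; var + lit ; lit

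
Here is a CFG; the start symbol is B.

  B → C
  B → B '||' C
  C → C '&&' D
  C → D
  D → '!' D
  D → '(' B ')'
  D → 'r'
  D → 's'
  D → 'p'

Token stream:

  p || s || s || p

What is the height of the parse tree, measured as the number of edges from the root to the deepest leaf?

[B [B [B [B [C [D p]]] || [C [D s]]] || [C [D s]]] || [C [D p]]]

6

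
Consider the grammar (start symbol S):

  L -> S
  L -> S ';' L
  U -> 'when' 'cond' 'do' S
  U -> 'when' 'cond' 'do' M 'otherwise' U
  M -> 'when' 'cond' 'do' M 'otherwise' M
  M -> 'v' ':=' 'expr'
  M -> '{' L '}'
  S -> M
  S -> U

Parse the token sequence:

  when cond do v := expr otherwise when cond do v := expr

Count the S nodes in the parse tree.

2

[S [U when cond do [M v := expr] otherwise [U when cond do [S [M v := expr]]]]]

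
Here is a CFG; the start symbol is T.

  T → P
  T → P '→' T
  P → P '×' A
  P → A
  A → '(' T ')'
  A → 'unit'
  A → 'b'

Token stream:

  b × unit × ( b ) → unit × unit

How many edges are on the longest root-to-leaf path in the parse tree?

[T [P [P [P [A b]] × [A unit]] × [A ( [T [P [A b]]] )]] → [T [P [P [A unit]] × [A unit]]]]

6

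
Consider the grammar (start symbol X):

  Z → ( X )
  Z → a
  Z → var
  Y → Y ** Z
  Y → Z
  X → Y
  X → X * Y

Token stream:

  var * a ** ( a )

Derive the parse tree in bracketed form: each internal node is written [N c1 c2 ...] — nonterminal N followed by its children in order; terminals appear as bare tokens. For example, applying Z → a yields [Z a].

X
X * Y
Y * Y
Z * Y
var * Y
var * Y ** Z
var * Z ** Z
var * a ** Z
var * a ** ( X )
var * a ** ( Y )
var * a ** ( Z )
var * a ** ( a )

[X [X [Y [Z var]]] * [Y [Y [Z a]] ** [Z ( [X [Y [Z a]]] )]]]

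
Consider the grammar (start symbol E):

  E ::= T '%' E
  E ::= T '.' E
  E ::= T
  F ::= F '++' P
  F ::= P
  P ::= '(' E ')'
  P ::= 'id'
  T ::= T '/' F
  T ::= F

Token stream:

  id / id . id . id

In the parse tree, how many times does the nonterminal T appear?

[E [T [T [F [P id]]] / [F [P id]]] . [E [T [F [P id]]] . [E [T [F [P id]]]]]]

4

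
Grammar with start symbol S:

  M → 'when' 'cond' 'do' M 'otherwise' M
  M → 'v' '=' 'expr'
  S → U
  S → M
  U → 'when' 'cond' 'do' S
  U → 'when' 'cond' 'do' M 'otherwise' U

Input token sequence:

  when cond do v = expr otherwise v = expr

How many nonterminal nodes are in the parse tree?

[S [M when cond do [M v = expr] otherwise [M v = expr]]]

4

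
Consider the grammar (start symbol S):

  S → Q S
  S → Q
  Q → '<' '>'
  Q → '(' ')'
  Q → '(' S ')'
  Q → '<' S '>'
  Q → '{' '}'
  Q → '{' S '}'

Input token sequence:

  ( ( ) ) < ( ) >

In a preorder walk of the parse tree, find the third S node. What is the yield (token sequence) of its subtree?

< ( ) >

[S [Q ( [S [Q ( )]] )] [S [Q < [S [Q ( )]] >]]]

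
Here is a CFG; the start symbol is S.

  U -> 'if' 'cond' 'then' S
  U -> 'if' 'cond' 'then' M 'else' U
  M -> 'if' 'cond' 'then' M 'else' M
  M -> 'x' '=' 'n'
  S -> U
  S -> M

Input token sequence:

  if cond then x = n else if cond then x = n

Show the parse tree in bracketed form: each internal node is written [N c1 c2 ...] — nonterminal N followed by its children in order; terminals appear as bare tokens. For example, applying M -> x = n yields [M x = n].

S
U
if cond then M else U
if cond then x = n else U
if cond then x = n else if cond then S
if cond then x = n else if cond then M
if cond then x = n else if cond then x = n

[S [U if cond then [M x = n] else [U if cond then [S [M x = n]]]]]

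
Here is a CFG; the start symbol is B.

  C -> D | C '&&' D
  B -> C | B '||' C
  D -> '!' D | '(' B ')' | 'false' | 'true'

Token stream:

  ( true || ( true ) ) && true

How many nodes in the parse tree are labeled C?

[B [C [C [D ( [B [B [C [D true]]] || [C [D ( [B [C [D true]]] )]]] )]] && [D true]]]

5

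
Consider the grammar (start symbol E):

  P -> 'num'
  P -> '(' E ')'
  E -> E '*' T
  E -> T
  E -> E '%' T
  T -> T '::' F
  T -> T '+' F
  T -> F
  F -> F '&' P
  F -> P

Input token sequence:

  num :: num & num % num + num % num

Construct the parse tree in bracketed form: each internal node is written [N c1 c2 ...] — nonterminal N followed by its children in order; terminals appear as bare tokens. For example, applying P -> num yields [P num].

[E [E [E [T [T [F [P num]]] :: [F [F [P num]] & [P num]]]] % [T [T [F [P num]]] + [F [P num]]]] % [T [F [P num]]]]

E
E % T
E % T % T
T % T % T
T :: F % T % T
F :: F % T % T
P :: F % T % T
num :: F % T % T
num :: F & P % T % T
num :: P & P % T % T
num :: num & P % T % T
num :: num & num % T % T
num :: num & num % T + F % T
num :: num & num % F + F % T
num :: num & num % P + F % T
num :: num & num % num + F % T
num :: num & num % num + P % T
num :: num & num % num + num % T
num :: num & num % num + num % F
num :: num & num % num + num % P
num :: num & num % num + num % num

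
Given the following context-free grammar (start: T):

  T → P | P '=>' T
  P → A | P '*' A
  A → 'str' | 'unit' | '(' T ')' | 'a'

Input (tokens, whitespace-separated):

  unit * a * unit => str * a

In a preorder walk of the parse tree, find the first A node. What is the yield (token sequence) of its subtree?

unit

[T [P [P [P [A unit]] * [A a]] * [A unit]] => [T [P [P [A str]] * [A a]]]]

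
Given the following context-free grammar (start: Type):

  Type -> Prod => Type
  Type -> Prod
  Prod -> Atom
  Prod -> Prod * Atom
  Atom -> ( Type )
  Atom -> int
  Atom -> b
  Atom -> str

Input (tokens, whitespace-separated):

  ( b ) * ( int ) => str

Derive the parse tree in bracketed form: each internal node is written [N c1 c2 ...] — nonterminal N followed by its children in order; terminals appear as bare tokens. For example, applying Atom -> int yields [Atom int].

Type
Prod => Type
Prod * Atom => Type
Atom * Atom => Type
( Type ) * Atom => Type
( Prod ) * Atom => Type
( Atom ) * Atom => Type
( b ) * Atom => Type
( b ) * ( Type ) => Type
( b ) * ( Prod ) => Type
( b ) * ( Atom ) => Type
( b ) * ( int ) => Type
( b ) * ( int ) => Prod
( b ) * ( int ) => Atom
( b ) * ( int ) => str

[Type [Prod [Prod [Atom ( [Type [Prod [Atom b]]] )]] * [Atom ( [Type [Prod [Atom int]]] )]] => [Type [Prod [Atom str]]]]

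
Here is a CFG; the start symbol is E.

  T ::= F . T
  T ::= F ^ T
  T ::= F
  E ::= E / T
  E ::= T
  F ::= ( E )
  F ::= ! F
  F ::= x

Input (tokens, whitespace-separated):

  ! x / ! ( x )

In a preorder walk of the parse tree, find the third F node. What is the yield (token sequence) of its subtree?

[E [E [T [F ! [F x]]]] / [T [F ! [F ( [E [T [F x]]] )]]]]

! ( x )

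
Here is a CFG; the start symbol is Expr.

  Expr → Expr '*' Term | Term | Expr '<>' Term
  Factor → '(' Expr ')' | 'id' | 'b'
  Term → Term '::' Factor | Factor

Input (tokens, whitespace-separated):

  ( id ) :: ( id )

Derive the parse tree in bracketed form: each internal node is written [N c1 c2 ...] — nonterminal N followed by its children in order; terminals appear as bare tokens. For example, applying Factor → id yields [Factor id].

Expr
Term
Term :: Factor
Factor :: Factor
( Expr ) :: Factor
( Term ) :: Factor
( Factor ) :: Factor
( id ) :: Factor
( id ) :: ( Expr )
( id ) :: ( Term )
( id ) :: ( Factor )
( id ) :: ( id )

[Expr [Term [Term [Factor ( [Expr [Term [Factor id]]] )]] :: [Factor ( [Expr [Term [Factor id]]] )]]]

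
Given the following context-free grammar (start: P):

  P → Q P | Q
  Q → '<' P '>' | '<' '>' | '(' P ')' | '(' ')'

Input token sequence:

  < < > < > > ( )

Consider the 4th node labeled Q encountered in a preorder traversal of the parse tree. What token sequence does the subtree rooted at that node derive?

( )

[P [Q < [P [Q < >] [P [Q < >]]] >] [P [Q ( )]]]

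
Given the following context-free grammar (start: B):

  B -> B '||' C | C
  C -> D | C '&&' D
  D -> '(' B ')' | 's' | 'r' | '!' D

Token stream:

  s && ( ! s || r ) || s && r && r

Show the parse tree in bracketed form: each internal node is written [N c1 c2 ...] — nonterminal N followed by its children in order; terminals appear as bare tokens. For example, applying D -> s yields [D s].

B
B || C
C || C
C && D || C
D && D || C
s && D || C
s && ( B ) || C
s && ( B || C ) || C
s && ( C || C ) || C
s && ( D || C ) || C
s && ( ! D || C ) || C
s && ( ! s || C ) || C
s && ( ! s || D ) || C
s && ( ! s || r ) || C
s && ( ! s || r ) || C && D
s && ( ! s || r ) || C && D && D
s && ( ! s || r ) || D && D && D
s && ( ! s || r ) || s && D && D
s && ( ! s || r ) || s && r && D
s && ( ! s || r ) || s && r && r

[B [B [C [C [D s]] && [D ( [B [B [C [D ! [D s]]]] || [C [D r]]] )]]] || [C [C [C [D s]] && [D r]] && [D r]]]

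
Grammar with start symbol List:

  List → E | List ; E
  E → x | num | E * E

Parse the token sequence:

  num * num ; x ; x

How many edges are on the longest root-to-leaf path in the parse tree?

5

[List [List [List [E [E num] * [E num]]] ; [E x]] ; [E x]]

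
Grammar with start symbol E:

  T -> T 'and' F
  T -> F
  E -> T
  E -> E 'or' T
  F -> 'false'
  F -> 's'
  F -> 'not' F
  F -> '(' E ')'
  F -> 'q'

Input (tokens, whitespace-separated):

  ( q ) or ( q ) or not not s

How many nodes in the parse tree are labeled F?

[E [E [E [T [F ( [E [T [F q]]] )]]] or [T [F ( [E [T [F q]]] )]]] or [T [F not [F not [F s]]]]]

7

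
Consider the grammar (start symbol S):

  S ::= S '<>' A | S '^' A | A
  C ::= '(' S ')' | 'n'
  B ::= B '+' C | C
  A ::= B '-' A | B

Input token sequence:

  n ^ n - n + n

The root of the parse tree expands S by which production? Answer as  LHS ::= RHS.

S ::= S '^' A

[S [S [A [B [C n]]]] ^ [A [B [C n]] - [A [B [B [C n]] + [C n]]]]]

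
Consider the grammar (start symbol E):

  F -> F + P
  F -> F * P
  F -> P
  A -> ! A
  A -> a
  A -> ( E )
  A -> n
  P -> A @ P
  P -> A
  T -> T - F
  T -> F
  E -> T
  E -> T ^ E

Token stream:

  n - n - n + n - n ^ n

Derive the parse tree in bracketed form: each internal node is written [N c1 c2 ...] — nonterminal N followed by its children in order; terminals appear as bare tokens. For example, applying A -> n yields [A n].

[E [T [T [T [T [F [P [A n]]]] - [F [P [A n]]]] - [F [F [P [A n]]] + [P [A n]]]] - [F [P [A n]]]] ^ [E [T [F [P [A n]]]]]]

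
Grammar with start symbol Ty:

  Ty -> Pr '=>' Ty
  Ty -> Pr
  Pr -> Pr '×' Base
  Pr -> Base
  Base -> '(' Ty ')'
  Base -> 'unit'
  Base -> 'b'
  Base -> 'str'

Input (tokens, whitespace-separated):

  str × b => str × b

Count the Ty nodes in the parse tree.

[Ty [Pr [Pr [Base str]] × [Base b]] => [Ty [Pr [Pr [Base str]] × [Base b]]]]

2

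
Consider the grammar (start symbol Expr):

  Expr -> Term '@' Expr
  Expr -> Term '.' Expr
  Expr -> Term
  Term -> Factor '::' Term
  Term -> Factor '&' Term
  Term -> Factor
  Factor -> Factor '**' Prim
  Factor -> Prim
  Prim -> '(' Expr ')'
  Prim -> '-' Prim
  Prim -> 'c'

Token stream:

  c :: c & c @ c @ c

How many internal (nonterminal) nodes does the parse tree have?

18

[Expr [Term [Factor [Prim c]] :: [Term [Factor [Prim c]] & [Term [Factor [Prim c]]]]] @ [Expr [Term [Factor [Prim c]]] @ [Expr [Term [Factor [Prim c]]]]]]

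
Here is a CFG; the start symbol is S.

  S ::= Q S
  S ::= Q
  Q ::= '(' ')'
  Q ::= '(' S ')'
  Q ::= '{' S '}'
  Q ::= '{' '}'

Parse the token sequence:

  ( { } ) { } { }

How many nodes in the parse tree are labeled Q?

4

[S [Q ( [S [Q { }]] )] [S [Q { }] [S [Q { }]]]]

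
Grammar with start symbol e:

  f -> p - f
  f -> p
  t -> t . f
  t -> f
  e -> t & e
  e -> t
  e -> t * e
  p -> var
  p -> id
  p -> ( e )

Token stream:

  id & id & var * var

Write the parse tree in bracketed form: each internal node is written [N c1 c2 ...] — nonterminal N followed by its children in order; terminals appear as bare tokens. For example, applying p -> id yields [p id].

e
t & e
f & e
p & e
id & e
id & t & e
id & f & e
id & p & e
id & id & e
id & id & t * e
id & id & f * e
id & id & p * e
id & id & var * e
id & id & var * t
id & id & var * f
id & id & var * p
id & id & var * var

[e [t [f [p id]]] & [e [t [f [p id]]] & [e [t [f [p var]]] * [e [t [f [p var]]]]]]]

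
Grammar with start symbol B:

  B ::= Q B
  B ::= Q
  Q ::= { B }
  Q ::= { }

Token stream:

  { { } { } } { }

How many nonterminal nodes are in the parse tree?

[B [Q { [B [Q { }] [B [Q { }]]] }] [B [Q { }]]]

8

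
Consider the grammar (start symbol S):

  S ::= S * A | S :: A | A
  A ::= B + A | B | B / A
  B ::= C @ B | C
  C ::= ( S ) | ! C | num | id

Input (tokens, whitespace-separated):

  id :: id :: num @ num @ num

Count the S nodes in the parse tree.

3

[S [S [S [A [B [C id]]]] :: [A [B [C id]]]] :: [A [B [C num] @ [B [C num] @ [B [C num]]]]]]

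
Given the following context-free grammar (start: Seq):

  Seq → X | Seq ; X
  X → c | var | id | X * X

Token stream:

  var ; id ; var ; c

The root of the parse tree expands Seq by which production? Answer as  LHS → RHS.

Seq → Seq ; X

[Seq [Seq [Seq [Seq [X var]] ; [X id]] ; [X var]] ; [X c]]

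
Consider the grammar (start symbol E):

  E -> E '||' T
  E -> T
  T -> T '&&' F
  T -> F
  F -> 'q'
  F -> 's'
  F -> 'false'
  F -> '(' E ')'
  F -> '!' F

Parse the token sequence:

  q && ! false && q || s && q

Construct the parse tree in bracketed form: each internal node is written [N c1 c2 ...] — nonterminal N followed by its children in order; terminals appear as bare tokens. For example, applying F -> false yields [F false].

[E [E [T [T [T [F q]] && [F ! [F false]]] && [F q]]] || [T [T [F s]] && [F q]]]

E
E || T
T || T
T && F || T
T && F && F || T
F && F && F || T
q && F && F || T
q && ! F && F || T
q && ! false && F || T
q && ! false && q || T
q && ! false && q || T && F
q && ! false && q || F && F
q && ! false && q || s && F
q && ! false && q || s && q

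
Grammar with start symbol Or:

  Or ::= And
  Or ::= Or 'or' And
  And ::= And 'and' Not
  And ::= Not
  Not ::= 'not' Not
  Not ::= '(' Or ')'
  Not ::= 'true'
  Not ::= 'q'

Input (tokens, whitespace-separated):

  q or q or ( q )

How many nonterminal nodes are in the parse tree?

12

[Or [Or [Or [And [Not q]]] or [And [Not q]]] or [And [Not ( [Or [And [Not q]]] )]]]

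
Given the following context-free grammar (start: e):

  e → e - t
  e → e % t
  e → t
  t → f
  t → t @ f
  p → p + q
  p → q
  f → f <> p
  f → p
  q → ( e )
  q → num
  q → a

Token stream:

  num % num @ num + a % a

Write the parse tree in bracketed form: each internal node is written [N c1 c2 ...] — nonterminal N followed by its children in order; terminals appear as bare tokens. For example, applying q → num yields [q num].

e
e % t
e % t % t
t % t % t
f % t % t
p % t % t
q % t % t
num % t % t
num % t @ f % t
num % f @ f % t
num % p @ f % t
num % q @ f % t
num % num @ f % t
num % num @ p % t
num % num @ p + q % t
num % num @ q + q % t
num % num @ num + q % t
num % num @ num + a % t
num % num @ num + a % f
num % num @ num + a % p
num % num @ num + a % q
num % num @ num + a % a

[e [e [e [t [f [p [q num]]]]] % [t [t [f [p [q num]]]] @ [f [p [p [q num]] + [q a]]]]] % [t [f [p [q a]]]]]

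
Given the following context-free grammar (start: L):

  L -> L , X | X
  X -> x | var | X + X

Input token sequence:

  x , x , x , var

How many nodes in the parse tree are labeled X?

[L [L [L [L [X x]] , [X x]] , [X x]] , [X var]]

4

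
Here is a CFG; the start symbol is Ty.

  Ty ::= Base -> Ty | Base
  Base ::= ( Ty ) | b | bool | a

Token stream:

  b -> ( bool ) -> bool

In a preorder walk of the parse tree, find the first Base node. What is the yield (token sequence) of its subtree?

b

[Ty [Base b] -> [Ty [Base ( [Ty [Base bool]] )] -> [Ty [Base bool]]]]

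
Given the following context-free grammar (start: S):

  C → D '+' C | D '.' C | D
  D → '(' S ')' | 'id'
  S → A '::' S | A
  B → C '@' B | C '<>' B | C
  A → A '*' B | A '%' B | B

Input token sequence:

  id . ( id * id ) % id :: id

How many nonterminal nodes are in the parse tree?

[S [A [A [B [C [D id] . [C [D ( [S [A [A [B [C [D id]]]] * [B [C [D id]]]]] )]]]]] % [B [C [D id]]]] :: [S [A [B [C [D id]]]]]]

25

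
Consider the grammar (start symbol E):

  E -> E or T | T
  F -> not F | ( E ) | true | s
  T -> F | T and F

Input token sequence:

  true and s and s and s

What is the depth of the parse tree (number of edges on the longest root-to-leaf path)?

6

[E [T [T [T [T [F true]] and [F s]] and [F s]] and [F s]]]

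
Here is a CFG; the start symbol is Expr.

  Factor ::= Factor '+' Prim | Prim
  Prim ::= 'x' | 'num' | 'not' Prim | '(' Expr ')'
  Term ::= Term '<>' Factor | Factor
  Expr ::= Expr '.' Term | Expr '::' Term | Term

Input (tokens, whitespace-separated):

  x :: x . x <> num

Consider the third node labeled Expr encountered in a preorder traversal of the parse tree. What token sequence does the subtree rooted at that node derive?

[Expr [Expr [Expr [Term [Factor [Prim x]]]] :: [Term [Factor [Prim x]]]] . [Term [Term [Factor [Prim x]]] <> [Factor [Prim num]]]]

x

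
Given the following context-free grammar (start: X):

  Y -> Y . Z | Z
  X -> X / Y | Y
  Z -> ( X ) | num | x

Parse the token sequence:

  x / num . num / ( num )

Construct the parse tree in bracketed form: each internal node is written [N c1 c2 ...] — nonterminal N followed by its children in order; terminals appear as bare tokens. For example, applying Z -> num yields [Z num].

[X [X [X [Y [Z x]]] / [Y [Y [Z num]] . [Z num]]] / [Y [Z ( [X [Y [Z num]]] )]]]

X
X / Y
X / Y / Y
Y / Y / Y
Z / Y / Y
x / Y / Y
x / Y . Z / Y
x / Z . Z / Y
x / num . Z / Y
x / num . num / Y
x / num . num / Z
x / num . num / ( X )
x / num . num / ( Y )
x / num . num / ( Z )
x / num . num / ( num )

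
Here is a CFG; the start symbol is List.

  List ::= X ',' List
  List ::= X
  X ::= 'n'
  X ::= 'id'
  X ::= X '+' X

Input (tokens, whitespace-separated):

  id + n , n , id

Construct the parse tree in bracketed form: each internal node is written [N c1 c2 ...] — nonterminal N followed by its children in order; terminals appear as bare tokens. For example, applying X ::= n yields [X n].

List
X , List
X + X , List
id + X , List
id + n , List
id + n , X , List
id + n , n , List
id + n , n , X
id + n , n , id

[List [X [X id] + [X n]] , [List [X n] , [List [X id]]]]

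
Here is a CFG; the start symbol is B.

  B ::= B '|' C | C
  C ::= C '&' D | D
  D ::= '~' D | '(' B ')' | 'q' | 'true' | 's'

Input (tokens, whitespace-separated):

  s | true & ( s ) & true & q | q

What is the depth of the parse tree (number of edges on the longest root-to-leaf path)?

9

[B [B [B [C [D s]]] | [C [C [C [C [D true]] & [D ( [B [C [D s]]] )]] & [D true]] & [D q]]] | [C [D q]]]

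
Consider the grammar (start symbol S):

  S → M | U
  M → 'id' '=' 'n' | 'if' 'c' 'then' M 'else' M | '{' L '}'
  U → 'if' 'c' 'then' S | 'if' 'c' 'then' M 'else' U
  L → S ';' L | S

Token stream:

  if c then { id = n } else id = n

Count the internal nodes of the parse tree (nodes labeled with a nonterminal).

[S [M if c then [M { [L [S [M id = n]]] }] else [M id = n]]]

7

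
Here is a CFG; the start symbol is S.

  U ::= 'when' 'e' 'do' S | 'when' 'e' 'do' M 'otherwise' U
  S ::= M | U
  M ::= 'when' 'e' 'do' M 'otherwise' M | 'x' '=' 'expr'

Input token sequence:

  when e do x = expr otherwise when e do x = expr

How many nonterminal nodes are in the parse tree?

6

[S [U when e do [M x = expr] otherwise [U when e do [S [M x = expr]]]]]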